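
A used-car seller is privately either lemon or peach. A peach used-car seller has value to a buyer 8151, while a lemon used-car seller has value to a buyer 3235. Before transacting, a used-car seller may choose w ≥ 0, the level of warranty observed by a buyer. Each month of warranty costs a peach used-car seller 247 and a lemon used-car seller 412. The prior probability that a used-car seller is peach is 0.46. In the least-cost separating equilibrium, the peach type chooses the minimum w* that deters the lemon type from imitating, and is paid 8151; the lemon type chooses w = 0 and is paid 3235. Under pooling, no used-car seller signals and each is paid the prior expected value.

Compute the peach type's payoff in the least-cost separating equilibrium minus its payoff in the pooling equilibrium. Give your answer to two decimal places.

Least-cost separating signal: w* solves 3235 = 8151 − 412·w*, so w* = (8151 − 3235)/412 ≈ 11.9320.
Peach type's separating payoff: 8151 − 247 × w* = 8151 − 247 × (8151 − 3235)/412 = 8151 − 1214252/412 ≈ 5203.7864.
Pooling payoff: 0.46 × 8151 + 0.54 × 3235 = 5496.36.
Difference: 5203.7864 − 5496.36 = -292.5736, i.e. -292.57 to two decimal places.
The peach type would prefer the pooling outcome.

-292.57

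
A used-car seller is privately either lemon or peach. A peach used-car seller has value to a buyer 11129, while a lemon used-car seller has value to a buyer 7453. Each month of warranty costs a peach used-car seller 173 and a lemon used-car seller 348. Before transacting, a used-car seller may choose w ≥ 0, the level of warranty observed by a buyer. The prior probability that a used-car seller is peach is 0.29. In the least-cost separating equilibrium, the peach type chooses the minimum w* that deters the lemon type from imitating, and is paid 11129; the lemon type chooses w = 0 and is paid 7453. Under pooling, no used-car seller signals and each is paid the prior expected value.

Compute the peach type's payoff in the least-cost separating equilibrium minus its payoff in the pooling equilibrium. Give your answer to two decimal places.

Least-cost separating signal: w* solves 7453 = 11129 − 348·w*, so w* = (11129 − 7453)/348 ≈ 10.5632.
Peach type's separating payoff: 11129 − 173 × w* = 11129 − 173 × (11129 − 7453)/348 = 11129 − 635948/348 ≈ 9301.5632.
Pooling payoff: 0.29 × 11129 + 0.71 × 7453 = 8519.04.
Difference: 9301.5632 − 8519.04 = 782.5232, i.e. 782.52 to two decimal places.
The peach type prefers to separate.

782.52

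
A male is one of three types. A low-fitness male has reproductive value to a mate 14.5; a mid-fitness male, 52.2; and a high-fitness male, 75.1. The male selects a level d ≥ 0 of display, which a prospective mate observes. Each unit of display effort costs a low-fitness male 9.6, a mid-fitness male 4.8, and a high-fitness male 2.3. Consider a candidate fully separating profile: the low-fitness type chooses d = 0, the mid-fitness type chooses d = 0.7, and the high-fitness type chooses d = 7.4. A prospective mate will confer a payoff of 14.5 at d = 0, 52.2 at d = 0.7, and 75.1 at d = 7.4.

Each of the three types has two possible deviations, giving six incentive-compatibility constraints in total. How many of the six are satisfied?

High-fitness (own payoff 75.1 − 2.3×7.4 = 58.08): to d=0 gives 14.5 → no gain ✓; to d=0.7 gives 52.2 − 2.3×0.7 = 50.59 → no gain ✓.
Low-fitness (own payoff 14.5): to d=0.7 gives 52.2 − 9.6×0.7 = 45.48 → profitable ✗; to d=7.4 gives 75.1 − 9.6×7.4 = 4.06 → no gain ✓.
Mid-fitness (own payoff 52.2 − 4.8×0.7 = 48.84): to d=0 gives 14.5 → no gain ✓; to d=7.4 gives 75.1 − 4.8×7.4 = 39.58 → no gain ✓.
5 of the 6 constraints hold; not an equilibrium.

5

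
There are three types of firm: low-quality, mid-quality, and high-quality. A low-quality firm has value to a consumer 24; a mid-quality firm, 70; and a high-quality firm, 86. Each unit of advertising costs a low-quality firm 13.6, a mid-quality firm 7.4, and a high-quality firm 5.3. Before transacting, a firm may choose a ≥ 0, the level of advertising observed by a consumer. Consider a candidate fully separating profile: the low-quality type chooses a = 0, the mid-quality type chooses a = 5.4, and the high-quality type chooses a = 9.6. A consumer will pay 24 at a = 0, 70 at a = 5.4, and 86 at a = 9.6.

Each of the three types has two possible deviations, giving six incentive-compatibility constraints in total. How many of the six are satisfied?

5

High-quality (own payoff 86 − 5.3×9.6 = 35.12): to a=0 gives 24 → no gain ✓; to a=5.4 gives 70 − 5.3×5.4 = 41.38 → profitable ✗.
Low-quality (own payoff 24): to a=5.4 gives 70 − 13.6×5.4 = -3.44 → no gain ✓; to a=9.6 gives 86 − 13.6×9.6 = -44.56 → no gain ✓.
Mid-quality (own payoff 70 − 7.4×5.4 = 30.04): to a=0 gives 24 → no gain ✓; to a=9.6 gives 86 − 7.4×9.6 = 14.96 → no gain ✓.
5 of the 6 constraints hold; not an equilibrium.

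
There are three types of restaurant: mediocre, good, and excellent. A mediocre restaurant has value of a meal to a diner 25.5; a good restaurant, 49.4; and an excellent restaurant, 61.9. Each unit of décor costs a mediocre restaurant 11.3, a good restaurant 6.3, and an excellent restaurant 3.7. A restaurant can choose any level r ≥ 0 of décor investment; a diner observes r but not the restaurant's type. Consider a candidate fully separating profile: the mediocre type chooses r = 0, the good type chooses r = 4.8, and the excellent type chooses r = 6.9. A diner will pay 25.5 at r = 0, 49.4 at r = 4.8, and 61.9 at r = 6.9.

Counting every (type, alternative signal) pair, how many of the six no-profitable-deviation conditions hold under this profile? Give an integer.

Good (own payoff 49.4 − 6.3×4.8 = 19.16): to r=0 gives 25.5 → profitable ✗; to r=6.9 gives 61.9 − 6.3×6.9 = 18.43 → no gain ✓.
Excellent (own payoff 61.9 − 3.7×6.9 = 36.37): to r=0 gives 25.5 → no gain ✓; to r=4.8 gives 49.4 − 3.7×4.8 = 31.64 → no gain ✓.
Mediocre (own payoff 25.5): to r=4.8 gives 49.4 − 11.3×4.8 = -4.84 → no gain ✓; to r=6.9 gives 61.9 − 11.3×6.9 = -16.07 → no gain ✓.
5 of the 6 constraints hold; not an equilibrium.

5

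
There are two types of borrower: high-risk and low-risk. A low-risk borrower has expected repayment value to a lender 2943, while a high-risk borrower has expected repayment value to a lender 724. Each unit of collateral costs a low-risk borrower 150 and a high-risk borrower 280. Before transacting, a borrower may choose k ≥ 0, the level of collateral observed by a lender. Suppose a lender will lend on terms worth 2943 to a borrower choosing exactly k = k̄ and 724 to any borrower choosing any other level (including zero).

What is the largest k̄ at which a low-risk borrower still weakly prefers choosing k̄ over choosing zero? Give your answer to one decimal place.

Choosing k̄ yields the low-risk type 2943 − 150·k̄; choosing zero yields 724.
The low-risk type is indifferent at 2943 − 150·k̄ = 724, i.e. k̄ = (2943 − 724) / 150 ≈ 14.8.
For any k̄ above 14.8 the low-risk type would rather pool at zero, so separation collapses.

14.8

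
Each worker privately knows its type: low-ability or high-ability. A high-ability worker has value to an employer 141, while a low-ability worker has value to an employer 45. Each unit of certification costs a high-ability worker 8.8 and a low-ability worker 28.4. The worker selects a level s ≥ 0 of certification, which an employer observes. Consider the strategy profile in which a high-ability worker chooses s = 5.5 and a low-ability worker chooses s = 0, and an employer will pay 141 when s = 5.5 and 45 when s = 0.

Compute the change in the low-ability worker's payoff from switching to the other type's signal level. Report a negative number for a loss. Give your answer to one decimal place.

Playing s = 0 the low-ability worker receives 45.
Deviating to s = 5.5 brings payment 141 at cost 28.4 × 5.5 = 156.2, netting -15.2.
Gain from deviating: -15.2 − 45 = -60.2.
The gain is negative, so the low-ability type's incentive-compatibility constraint is satisfied.

-60.2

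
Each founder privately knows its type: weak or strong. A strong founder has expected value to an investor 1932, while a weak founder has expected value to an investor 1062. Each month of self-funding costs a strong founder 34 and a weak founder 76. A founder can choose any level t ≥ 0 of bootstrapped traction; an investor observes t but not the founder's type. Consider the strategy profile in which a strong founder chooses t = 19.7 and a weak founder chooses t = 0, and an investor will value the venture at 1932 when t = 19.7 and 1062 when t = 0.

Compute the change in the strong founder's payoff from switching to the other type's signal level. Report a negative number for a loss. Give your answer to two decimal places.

-200.20

Playing t = 19.7 the strong founder receives 1932 − 34 × 19.7 = 1262.2.
Deviating to t = 0 yields 1062 instead.
Gain from deviating: 1062 − 1262.2 = -200.20.
The gain is negative, so the strong type's incentive-compatibility constraint is satisfied.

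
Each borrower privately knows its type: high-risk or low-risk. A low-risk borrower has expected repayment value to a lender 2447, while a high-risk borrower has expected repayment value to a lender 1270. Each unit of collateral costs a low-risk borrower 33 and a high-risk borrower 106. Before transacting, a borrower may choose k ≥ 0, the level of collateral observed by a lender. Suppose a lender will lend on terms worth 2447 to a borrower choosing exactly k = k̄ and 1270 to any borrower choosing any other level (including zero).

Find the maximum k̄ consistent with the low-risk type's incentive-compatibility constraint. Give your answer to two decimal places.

35.67

Choosing k̄ yields the low-risk type 2447 − 33·k̄; choosing zero yields 1270.
The low-risk type is indifferent at 2447 − 33·k̄ = 1270, i.e. k̄ = (2447 − 1270) / 33 ≈ 35.67.
For any k̄ above 35.67 the low-risk type would rather pool at zero, so separation collapses.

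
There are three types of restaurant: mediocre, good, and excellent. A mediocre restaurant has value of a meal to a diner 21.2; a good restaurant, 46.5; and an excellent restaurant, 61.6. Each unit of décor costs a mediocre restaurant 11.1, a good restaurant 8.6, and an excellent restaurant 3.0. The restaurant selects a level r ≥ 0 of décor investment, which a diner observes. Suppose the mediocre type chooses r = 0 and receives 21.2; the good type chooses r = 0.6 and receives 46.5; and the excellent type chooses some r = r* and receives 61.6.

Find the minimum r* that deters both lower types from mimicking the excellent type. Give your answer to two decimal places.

3.64

Mediocre type (on-path payoff 21.2) won't mimic when 21.2 ≥ 61.6 − 11.1·r*, i.e. r* ≥ 3.64.
Good type (on-path payoff 46.5 − 8.6×0.6 = 41.34) won't mimic when 41.34 ≥ 61.6 − 8.6·r*, i.e. r* ≥ 2.36.
Both must hold, so r* = max(3.64, 2.36) = 3.64. The mediocre type's constraint binds.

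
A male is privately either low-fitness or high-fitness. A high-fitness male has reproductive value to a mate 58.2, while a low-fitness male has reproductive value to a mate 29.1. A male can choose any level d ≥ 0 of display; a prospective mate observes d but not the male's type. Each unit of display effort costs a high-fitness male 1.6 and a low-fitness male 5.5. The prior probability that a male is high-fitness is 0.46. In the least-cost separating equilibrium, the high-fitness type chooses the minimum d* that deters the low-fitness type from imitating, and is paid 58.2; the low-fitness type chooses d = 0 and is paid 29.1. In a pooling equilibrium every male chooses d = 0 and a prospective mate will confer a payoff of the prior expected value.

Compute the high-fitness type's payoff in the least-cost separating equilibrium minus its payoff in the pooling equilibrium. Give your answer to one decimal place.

7.2

Least-cost separating signal: d* solves 29.1 = 58.2 − 5.5·d*, so d* = (58.2 − 29.1)/5.5 ≈ 5.2909.
High-fitness type's separating payoff: 58.2 − 1.6 × d* = 58.2 − 1.6 × (58.2 − 29.1)/5.5 = 58.2 − 46.56/5.5 ≈ 49.735.
Pooling payoff: 0.46 × 58.2 + 0.54 × 29.1 = 42.486.
Difference: 49.735 − 42.486 = 7.249, i.e. 7.2 to one decimal place.
The high-fitness type prefers to separate.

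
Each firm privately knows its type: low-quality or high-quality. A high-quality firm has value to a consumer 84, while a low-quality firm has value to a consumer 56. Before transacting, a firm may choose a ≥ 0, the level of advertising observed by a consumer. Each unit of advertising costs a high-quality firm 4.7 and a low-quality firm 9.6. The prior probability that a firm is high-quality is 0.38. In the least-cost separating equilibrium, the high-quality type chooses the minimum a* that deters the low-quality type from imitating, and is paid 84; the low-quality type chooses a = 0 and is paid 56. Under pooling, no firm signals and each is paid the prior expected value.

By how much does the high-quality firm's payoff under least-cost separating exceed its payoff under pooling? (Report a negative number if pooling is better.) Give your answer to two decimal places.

3.65

Least-cost separating signal: a* solves 56 = 84 − 9.6·a*, so a* = (84 − 56)/9.6 ≈ 2.9167.
High-quality type's separating payoff: 84 − 4.7 × a* = 84 − 4.7 × (84 − 56)/9.6 = 84 − 131.6/9.6 ≈ 70.2917.
Pooling payoff: 0.38 × 84 + 0.62 × 56 = 66.64.
Difference: 70.2917 − 66.64 = 3.6517, i.e. 3.65 to two decimal places.
The high-quality type prefers to separate.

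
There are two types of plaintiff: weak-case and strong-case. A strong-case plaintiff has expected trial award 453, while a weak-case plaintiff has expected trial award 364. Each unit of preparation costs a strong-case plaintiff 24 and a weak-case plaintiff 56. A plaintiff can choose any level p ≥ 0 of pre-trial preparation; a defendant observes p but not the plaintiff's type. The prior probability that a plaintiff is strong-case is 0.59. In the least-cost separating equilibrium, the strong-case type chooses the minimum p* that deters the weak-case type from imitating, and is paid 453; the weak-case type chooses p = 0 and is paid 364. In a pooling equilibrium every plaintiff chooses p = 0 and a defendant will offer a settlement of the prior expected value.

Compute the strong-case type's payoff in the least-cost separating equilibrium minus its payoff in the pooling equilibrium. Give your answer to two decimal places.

-1.65

Least-cost separating signal: p* solves 364 = 453 − 56·p*, so p* = (453 − 364)/56 ≈ 1.5893.
Strong-case type's separating payoff: 453 − 24 × p* = 453 − 24 × (453 − 364)/56 = 453 − 2136/56 ≈ 414.8571.
Pooling payoff: 0.59 × 453 + 0.41 × 364 = 416.51.
Difference: 414.8571 − 416.51 = -1.6529, i.e. -1.65 to two decimal places.
The strong-case type would prefer the pooling outcome.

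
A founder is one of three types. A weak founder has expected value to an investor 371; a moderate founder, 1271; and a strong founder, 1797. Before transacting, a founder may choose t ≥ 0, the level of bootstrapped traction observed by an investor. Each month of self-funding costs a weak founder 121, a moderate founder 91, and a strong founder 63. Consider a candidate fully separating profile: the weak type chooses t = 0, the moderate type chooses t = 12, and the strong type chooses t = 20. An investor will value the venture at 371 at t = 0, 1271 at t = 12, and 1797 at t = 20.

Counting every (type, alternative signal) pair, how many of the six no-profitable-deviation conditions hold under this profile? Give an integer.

5

Weak (own payoff 371): to t=12 gives 1271 − 121×12 = -181 → no gain ✓; to t=20 gives 1797 − 121×20 = -623 → no gain ✓.
Strong (own payoff 1797 − 63×20 = 537): to t=0 gives 371 → no gain ✓; to t=12 gives 1271 − 63×12 = 515 → no gain ✓.
Moderate (own payoff 1271 − 91×12 = 179): to t=0 gives 371 → profitable ✗; to t=20 gives 1797 − 91×20 = -23 → no gain ✓.
5 of the 6 constraints hold; not an equilibrium.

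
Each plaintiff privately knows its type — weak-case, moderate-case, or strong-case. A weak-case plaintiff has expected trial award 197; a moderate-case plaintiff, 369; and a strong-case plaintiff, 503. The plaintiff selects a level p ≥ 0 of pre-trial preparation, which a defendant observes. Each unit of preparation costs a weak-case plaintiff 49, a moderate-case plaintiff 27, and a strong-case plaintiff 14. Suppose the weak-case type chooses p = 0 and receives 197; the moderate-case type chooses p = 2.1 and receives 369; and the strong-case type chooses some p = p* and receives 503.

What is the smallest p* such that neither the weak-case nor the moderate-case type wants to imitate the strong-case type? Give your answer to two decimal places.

7.06

Moderate-case type (on-path payoff 369 − 27×2.1 = 312.3) won't mimic when 312.3 ≥ 503 − 27·p*, i.e. p* ≥ 7.06.
Weak-case type (on-path payoff 197) won't mimic when 197 ≥ 503 − 49·p*, i.e. p* ≥ 6.24.
Both must hold, so p* = max(6.24, 7.06) = 7.06. The moderate-case type's constraint binds.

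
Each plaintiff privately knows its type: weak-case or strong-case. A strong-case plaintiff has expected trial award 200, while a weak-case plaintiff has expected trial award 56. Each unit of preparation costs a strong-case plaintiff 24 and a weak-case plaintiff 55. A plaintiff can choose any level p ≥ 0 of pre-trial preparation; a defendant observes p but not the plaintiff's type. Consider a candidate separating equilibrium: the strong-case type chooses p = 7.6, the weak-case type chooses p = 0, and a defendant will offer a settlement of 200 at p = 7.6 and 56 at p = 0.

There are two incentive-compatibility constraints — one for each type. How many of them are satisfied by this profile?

Strong-case type: signal → 200 − 24 × 7.6 = 17.6; deviate to 0 → 56. IC fails (17.6 < 56).
Weak-case type: stay at 0 → 56; mimic → 200 − 55 × 7.6 = -218. IC holds (56 ≥ -218).
1 of 2 constraints hold, so this profile is not an equilibrium.

1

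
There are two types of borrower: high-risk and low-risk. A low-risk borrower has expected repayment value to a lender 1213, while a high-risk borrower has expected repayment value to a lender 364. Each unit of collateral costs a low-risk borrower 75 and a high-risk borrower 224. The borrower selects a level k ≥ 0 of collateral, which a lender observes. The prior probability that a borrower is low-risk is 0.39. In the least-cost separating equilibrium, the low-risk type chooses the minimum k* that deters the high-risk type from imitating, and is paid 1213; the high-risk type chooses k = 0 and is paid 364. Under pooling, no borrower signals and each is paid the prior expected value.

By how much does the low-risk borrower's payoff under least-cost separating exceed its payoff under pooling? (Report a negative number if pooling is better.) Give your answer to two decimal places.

Least-cost separating signal: k* solves 364 = 1213 − 224·k*, so k* = (1213 − 364)/224 ≈ 3.7902.
Low-risk type's separating payoff: 1213 − 75 × k* = 1213 − 75 × (1213 − 364)/224 = 1213 − 63675/224 ≈ 928.7366.
Pooling payoff: 0.39 × 1213 + 0.61 × 364 = 695.11.
Difference: 928.7366 − 695.11 = 233.6266, i.e. 233.63 to two decimal places.
The low-risk type prefers to separate.

233.63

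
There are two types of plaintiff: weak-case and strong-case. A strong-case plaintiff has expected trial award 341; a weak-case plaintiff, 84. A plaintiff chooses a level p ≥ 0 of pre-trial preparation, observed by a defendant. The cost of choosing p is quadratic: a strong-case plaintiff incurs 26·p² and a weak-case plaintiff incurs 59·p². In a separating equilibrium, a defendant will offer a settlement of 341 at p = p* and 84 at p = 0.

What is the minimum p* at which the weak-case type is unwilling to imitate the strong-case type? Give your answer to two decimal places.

2.09

The weak-case type at p = 0 receives 84; imitating at p* yields 341 − 59·p*².
Indifference: 84 = 341 − 59·p*², so p*² = (341 − 84) / 59 ≈ 4.3559.
p* = √4.3559 ≈ 2.09.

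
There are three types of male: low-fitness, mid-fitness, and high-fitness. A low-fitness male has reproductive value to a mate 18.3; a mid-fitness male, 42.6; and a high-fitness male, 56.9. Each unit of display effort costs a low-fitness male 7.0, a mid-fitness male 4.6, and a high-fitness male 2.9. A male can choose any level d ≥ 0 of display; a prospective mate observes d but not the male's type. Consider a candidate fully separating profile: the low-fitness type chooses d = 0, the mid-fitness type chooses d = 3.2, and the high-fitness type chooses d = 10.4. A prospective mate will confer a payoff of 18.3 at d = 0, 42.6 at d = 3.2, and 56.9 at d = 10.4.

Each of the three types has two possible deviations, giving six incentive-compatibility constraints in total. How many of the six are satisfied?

4

Mid-fitness (own payoff 42.6 − 4.6×3.2 = 27.88): to d=0 gives 18.3 → no gain ✓; to d=10.4 gives 56.9 − 4.6×10.4 = 9.06 → no gain ✓.
Low-fitness (own payoff 18.3): to d=3.2 gives 42.6 − 7.0×3.2 = 20.2 → profitable ✗; to d=10.4 gives 56.9 − 7.0×10.4 = -15.9 → no gain ✓.
High-fitness (own payoff 56.9 − 2.9×10.4 = 26.74): to d=0 gives 18.3 → no gain ✓; to d=3.2 gives 42.6 − 2.9×3.2 = 33.32 → profitable ✗.
4 of the 6 constraints hold; not an equilibrium.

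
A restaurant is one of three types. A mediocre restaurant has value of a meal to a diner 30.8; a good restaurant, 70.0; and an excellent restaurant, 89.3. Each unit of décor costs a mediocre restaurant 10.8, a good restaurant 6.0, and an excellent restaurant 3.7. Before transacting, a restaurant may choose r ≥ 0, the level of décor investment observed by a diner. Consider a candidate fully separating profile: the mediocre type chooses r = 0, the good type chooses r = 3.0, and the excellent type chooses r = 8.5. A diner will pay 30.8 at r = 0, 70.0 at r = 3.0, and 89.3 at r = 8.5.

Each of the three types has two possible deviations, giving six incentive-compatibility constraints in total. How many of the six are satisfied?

4

Excellent (own payoff 89.3 − 3.7×8.5 = 57.85): to r=0 gives 30.8 → no gain ✓; to r=3.0 gives 70.0 − 3.7×3.0 = 58.9 → profitable ✗.
Mediocre (own payoff 30.8): to r=3.0 gives 70.0 − 10.8×3.0 = 37.6 → profitable ✗; to r=8.5 gives 89.3 − 10.8×8.5 = -2.5 → no gain ✓.
Good (own payoff 70.0 − 6.0×3.0 = 52): to r=0 gives 30.8 → no gain ✓; to r=8.5 gives 89.3 − 6.0×8.5 = 38.3 → no gain ✓.
4 of the 6 constraints hold; not an equilibrium.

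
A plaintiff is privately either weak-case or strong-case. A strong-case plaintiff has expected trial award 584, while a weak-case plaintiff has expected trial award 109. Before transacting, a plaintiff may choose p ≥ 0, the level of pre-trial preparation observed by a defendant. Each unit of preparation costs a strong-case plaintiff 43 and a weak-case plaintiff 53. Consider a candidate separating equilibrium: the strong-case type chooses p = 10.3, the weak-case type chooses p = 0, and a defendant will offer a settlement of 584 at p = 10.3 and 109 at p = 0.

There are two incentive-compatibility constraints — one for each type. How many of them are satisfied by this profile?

Weak-case type: stay at 0 → 109; mimic → 584 − 53 × 10.3 = 38.1. IC holds (109 ≥ 38.1).
Strong-case type: signal → 584 − 43 × 10.3 = 141.1; deviate to 0 → 109. IC holds (141.1 ≥ 109).
2 of 2 constraints hold, so this is a separating equilibrium.

2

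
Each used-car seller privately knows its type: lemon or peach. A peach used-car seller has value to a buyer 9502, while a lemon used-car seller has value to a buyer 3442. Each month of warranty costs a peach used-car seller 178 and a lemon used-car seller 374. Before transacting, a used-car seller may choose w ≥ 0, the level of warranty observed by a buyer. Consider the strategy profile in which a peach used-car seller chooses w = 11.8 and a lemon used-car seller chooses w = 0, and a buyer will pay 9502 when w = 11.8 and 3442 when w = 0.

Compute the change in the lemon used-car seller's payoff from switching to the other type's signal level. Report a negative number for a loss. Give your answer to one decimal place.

1646.8

Playing w = 0 the lemon used-car seller receives 3442.
Deviating to w = 11.8 brings payment 9502 at cost 374 × 11.8 = 4413.2, netting 5088.8.
Gain from deviating: 5088.8 − 3442 = 1646.8.
The gain is positive, so the lemon type's incentive-compatibility constraint is violated — this profile is not a separating equilibrium.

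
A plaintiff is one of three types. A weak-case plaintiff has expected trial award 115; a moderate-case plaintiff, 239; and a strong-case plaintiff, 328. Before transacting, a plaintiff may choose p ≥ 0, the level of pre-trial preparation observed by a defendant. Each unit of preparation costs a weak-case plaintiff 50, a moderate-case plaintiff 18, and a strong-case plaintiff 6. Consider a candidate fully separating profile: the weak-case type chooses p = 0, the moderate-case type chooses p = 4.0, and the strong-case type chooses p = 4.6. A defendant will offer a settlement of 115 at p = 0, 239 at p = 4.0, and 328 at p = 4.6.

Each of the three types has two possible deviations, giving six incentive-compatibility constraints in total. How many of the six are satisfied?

5

Moderate-case (own payoff 239 − 18×4.0 = 167): to p=0 gives 115 → no gain ✓; to p=4.6 gives 328 − 18×4.6 = 245.2 → profitable ✗.
Strong-case (own payoff 328 − 6×4.6 = 300.4): to p=0 gives 115 → no gain ✓; to p=4.0 gives 239 − 6×4.0 = 215 → no gain ✓.
Weak-case (own payoff 115): to p=4.0 gives 239 − 50×4.0 = 39 → no gain ✓; to p=4.6 gives 328 − 50×4.6 = 98 → no gain ✓.
5 of the 6 constraints hold; not an equilibrium.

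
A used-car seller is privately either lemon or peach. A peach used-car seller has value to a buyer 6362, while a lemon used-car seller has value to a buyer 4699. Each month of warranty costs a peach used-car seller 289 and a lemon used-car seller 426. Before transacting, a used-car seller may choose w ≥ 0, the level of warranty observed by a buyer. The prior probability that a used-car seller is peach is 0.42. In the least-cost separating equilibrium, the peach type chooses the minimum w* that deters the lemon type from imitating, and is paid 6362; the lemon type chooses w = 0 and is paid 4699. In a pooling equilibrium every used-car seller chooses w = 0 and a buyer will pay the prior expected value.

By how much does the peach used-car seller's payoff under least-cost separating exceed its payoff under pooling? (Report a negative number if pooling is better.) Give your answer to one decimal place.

-163.6

Least-cost separating signal: w* solves 4699 = 6362 − 426·w*, so w* = (6362 − 4699)/426 ≈ 3.9038.
Peach type's separating payoff: 6362 − 289 × w* = 6362 − 289 × (6362 − 4699)/426 = 6362 − 480607/426 ≈ 5233.815.
Pooling payoff: 0.42 × 6362 + 0.58 × 4699 = 5397.46.
Difference: 5233.815 − 5397.46 = -163.645, i.e. -163.6 to one decimal place.
The peach type would prefer the pooling outcome.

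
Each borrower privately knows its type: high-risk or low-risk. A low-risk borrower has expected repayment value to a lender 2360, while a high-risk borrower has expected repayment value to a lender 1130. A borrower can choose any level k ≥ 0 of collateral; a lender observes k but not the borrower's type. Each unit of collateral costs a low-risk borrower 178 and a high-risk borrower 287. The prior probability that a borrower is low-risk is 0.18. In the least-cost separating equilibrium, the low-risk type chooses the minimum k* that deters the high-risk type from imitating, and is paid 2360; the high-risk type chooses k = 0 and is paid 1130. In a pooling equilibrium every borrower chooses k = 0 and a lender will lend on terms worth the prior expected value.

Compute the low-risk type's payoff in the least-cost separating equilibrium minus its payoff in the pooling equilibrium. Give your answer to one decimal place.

245.7

Least-cost separating signal: k* solves 1130 = 2360 − 287·k*, so k* = (2360 − 1130)/287 ≈ 4.2857.
Low-risk type's separating payoff: 2360 − 178 × k* = 2360 − 178 × (2360 − 1130)/287 = 2360 − 218940/287 ≈ 1597.143.
Pooling payoff: 0.18 × 2360 + 0.82 × 1130 = 1351.4.
Difference: 1597.143 − 1351.4 = 245.743, i.e. 245.7 to one decimal place.
The low-risk type prefers to separate.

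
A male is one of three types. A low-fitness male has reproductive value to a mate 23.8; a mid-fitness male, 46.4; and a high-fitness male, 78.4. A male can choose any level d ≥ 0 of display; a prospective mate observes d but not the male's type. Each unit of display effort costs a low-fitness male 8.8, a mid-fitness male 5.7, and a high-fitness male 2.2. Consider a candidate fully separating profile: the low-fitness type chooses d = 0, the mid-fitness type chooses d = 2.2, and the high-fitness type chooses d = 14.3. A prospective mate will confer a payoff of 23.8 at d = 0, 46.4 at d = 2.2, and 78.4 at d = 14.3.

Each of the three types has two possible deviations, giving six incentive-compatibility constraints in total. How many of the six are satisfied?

Low-fitness (own payoff 23.8): to d=2.2 gives 46.4 − 8.8×2.2 = 27.04 → profitable ✗; to d=14.3 gives 78.4 − 8.8×14.3 = -47.44 → no gain ✓.
High-fitness (own payoff 78.4 − 2.2×14.3 = 46.94): to d=0 gives 23.8 → no gain ✓; to d=2.2 gives 46.4 − 2.2×2.2 = 41.56 → no gain ✓.
Mid-fitness (own payoff 46.4 − 5.7×2.2 = 33.86): to d=0 gives 23.8 → no gain ✓; to d=14.3 gives 78.4 − 5.7×14.3 = -3.11 → no gain ✓.
5 of the 6 constraints hold; not an equilibrium.

5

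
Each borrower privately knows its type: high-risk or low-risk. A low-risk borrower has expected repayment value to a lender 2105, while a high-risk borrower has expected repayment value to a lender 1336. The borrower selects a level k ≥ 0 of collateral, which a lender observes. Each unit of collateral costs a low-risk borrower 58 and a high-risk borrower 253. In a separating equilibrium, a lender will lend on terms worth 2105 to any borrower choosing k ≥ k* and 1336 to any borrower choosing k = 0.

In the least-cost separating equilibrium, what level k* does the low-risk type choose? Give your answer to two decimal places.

A high-risk borrower choosing k = 0 receives 1336.
Imitating at k* instead would pay 2105 at cost 253·k*, netting 2105 − 253·k*.
Indifference: 1336 = 2105 − 253·k*, so k* = (2105 − 1336) / 253 ≈ 3.04.
This is the high-risk type's binding incentive-compatibility constraint; any k ≥ 3.04 sustains separation on that side.

3.04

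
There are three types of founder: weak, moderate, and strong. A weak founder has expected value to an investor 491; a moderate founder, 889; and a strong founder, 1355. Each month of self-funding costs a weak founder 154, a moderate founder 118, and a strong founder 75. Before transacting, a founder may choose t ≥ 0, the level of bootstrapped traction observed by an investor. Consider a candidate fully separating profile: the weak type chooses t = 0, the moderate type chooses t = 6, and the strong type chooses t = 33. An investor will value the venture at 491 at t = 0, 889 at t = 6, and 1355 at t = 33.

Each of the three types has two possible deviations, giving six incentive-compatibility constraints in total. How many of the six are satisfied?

Strong (own payoff 1355 − 75×33 = -1120): to t=0 gives 491 → profitable ✗; to t=6 gives 889 − 75×6 = 439 → profitable ✗.
Moderate (own payoff 889 − 118×6 = 181): to t=0 gives 491 → profitable ✗; to t=33 gives 1355 − 118×33 = -2539 → no gain ✓.
Weak (own payoff 491): to t=6 gives 889 − 154×6 = -35 → no gain ✓; to t=33 gives 1355 − 154×33 = -3727 → no gain ✓.
3 of the 6 constraints hold; not an equilibrium.

3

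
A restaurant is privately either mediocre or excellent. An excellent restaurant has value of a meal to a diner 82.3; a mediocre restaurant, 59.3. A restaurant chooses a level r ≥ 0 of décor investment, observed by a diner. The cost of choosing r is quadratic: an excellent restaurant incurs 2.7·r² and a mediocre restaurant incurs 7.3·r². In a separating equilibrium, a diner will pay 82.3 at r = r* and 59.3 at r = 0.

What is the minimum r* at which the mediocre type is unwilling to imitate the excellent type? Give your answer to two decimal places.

The mediocre type at r = 0 receives 59.3; imitating at r* yields 82.3 − 7.3·r*².
Indifference: 59.3 = 82.3 − 7.3·r*², so r*² = (82.3 − 59.3) / 7.3 ≈ 3.1507.
r* = √3.1507 ≈ 1.78.

1.78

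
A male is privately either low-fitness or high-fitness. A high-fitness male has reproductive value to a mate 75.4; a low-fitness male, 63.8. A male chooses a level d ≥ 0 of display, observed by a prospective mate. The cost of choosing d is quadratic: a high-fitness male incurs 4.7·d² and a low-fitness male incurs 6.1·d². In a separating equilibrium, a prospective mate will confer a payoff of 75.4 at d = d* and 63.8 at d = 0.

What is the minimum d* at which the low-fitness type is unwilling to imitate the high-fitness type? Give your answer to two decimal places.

1.38

The low-fitness type at d = 0 receives 63.8; imitating at d* yields 75.4 − 6.1·d*².
Indifference: 63.8 = 75.4 − 6.1·d*², so d*² = (75.4 − 63.8) / 6.1 ≈ 1.9016.
d* = √1.9016 ≈ 1.38.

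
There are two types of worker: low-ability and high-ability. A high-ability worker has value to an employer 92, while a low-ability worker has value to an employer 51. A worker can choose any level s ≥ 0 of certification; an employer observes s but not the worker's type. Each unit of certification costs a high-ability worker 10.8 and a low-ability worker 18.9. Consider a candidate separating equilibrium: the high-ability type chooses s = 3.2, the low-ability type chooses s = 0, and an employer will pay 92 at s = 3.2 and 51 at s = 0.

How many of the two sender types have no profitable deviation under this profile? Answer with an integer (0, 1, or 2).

High-ability type: signal → 92 − 10.8 × 3.2 = 57.44; deviate to 0 → 51. IC holds (57.44 ≥ 51).
Low-ability type: stay at 0 → 51; mimic → 92 − 18.9 × 3.2 = 31.52. IC holds (51 ≥ 31.52).
2 of 2 constraints hold, so this is a separating equilibrium.

2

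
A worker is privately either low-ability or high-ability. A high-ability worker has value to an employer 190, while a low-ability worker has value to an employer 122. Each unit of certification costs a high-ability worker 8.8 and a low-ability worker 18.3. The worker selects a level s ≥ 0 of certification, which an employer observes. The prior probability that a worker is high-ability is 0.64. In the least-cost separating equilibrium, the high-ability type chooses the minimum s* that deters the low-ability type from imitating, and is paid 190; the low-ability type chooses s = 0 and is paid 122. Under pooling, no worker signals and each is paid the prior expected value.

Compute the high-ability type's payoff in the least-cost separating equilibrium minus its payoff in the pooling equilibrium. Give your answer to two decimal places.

Least-cost separating signal: s* solves 122 = 190 − 18.3·s*, so s* = (190 − 122)/18.3 ≈ 3.7158.
High-ability type's separating payoff: 190 − 8.8 × s* = 190 − 8.8 × (190 − 122)/18.3 = 190 − 598.4/18.3 ≈ 157.3005.
Pooling payoff: 0.64 × 190 + 0.36 × 122 = 165.52.
Difference: 157.3005 − 165.52 = -8.2195, i.e. -8.22 to two decimal places.
The high-ability type would prefer the pooling outcome.

-8.22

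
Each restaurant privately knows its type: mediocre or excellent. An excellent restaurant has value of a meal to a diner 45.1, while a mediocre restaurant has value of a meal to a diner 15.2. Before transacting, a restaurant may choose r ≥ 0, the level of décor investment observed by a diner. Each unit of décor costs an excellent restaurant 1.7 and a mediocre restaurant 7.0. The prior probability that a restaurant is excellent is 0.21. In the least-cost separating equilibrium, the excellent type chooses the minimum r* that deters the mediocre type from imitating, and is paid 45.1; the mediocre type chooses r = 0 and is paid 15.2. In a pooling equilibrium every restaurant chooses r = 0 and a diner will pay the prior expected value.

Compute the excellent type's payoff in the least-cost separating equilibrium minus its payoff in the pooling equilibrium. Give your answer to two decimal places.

Least-cost separating signal: r* solves 15.2 = 45.1 − 7.0·r*, so r* = (45.1 − 15.2)/7.0 ≈ 4.2714.
Excellent type's separating payoff: 45.1 − 1.7 × r* = 45.1 − 1.7 × (45.1 − 15.2)/7.0 = 45.1 − 50.83/7.0 ≈ 37.8386.
Pooling payoff: 0.21 × 45.1 + 0.79 × 15.2 = 21.479.
Difference: 37.8386 − 21.479 = 16.3596, i.e. 16.36 to two decimal places.
The excellent type prefers to separate.

16.36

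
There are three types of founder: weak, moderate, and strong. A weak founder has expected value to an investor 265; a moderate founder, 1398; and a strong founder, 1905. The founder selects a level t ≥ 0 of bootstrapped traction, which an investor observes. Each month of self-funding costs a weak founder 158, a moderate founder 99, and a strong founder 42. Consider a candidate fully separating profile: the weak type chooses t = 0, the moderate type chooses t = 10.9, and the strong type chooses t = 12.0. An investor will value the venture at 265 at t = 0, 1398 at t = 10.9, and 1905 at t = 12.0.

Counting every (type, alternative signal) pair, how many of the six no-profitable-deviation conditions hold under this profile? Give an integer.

Strong (own payoff 1905 − 42×12.0 = 1401): to t=0 gives 265 → no gain ✓; to t=10.9 gives 1398 − 42×10.9 = 940.2 → no gain ✓.
Moderate (own payoff 1398 − 99×10.9 = 318.9): to t=0 gives 265 → no gain ✓; to t=12.0 gives 1905 − 99×12.0 = 717 → profitable ✗.
Weak (own payoff 265): to t=10.9 gives 1398 − 158×10.9 = -324.2 → no gain ✓; to t=12.0 gives 1905 − 158×12.0 = 9 → no gain ✓.
5 of the 6 constraints hold; not an equilibrium.

5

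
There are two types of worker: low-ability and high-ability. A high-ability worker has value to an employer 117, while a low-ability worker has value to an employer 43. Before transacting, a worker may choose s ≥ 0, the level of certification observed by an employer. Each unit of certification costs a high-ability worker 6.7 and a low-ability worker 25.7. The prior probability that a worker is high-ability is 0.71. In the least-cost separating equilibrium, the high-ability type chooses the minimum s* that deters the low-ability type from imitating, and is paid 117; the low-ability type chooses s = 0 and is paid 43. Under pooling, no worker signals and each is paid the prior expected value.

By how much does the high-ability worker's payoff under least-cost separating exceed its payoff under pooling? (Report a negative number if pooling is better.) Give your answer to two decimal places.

Least-cost separating signal: s* solves 43 = 117 − 25.7·s*, so s* = (117 − 43)/25.7 ≈ 2.8794.
High-ability type's separating payoff: 117 − 6.7 × s* = 117 − 6.7 × (117 − 43)/25.7 = 117 − 495.8/25.7 ≈ 97.7082.
Pooling payoff: 0.71 × 117 + 0.29 × 43 = 95.54.
Difference: 97.7082 − 95.54 = 2.1682, i.e. 2.17 to two decimal places.
The high-ability type prefers to separate.

2.17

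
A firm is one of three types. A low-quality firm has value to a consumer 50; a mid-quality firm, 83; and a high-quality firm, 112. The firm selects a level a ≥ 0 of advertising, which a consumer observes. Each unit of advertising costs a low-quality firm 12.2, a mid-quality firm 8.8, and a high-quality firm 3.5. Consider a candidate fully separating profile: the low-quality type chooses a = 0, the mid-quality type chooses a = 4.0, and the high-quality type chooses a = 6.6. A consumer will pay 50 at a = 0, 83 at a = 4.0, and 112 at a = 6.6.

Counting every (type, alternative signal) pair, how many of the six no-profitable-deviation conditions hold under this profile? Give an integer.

High-quality (own payoff 112 − 3.5×6.6 = 88.9): to a=0 gives 50 → no gain ✓; to a=4.0 gives 83 − 3.5×4.0 = 69 → no gain ✓.
Low-quality (own payoff 50): to a=4.0 gives 83 − 12.2×4.0 = 34.2 → no gain ✓; to a=6.6 gives 112 − 12.2×6.6 = 31.48 → no gain ✓.
Mid-quality (own payoff 83 − 8.8×4.0 = 47.8): to a=0 gives 50 → profitable ✗; to a=6.6 gives 112 − 8.8×6.6 = 53.92 → profitable ✗.
4 of the 6 constraints hold; not an equilibrium.

4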